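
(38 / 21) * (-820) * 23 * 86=-61634480 / 21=-2934975.24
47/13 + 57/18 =6.78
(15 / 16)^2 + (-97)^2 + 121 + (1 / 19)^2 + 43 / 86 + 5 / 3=2643018587 / 277248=9533.05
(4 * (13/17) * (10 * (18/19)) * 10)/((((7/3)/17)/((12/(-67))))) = -3369600/8911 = -378.14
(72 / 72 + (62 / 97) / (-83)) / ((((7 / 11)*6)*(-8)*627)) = -2663 / 51397584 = -0.00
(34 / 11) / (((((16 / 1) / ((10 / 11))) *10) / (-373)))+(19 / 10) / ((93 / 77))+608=271432487 / 450120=603.02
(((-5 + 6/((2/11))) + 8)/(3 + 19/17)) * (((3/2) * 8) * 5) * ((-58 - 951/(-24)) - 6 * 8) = -243729/7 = -34818.43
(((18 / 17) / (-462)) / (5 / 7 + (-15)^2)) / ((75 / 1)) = -1 / 7386500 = -0.00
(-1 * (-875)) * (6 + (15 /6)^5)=2902375 /32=90699.22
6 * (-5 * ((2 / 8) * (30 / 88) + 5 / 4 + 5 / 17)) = -73125 / 1496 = -48.88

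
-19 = -19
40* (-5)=-200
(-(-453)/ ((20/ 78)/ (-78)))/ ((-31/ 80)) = 11024208/ 31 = 355619.61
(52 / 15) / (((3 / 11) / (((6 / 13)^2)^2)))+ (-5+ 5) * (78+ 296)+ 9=9.58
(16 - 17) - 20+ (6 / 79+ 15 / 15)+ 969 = 74977 / 79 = 949.08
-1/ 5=-0.20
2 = 2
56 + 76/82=2334/41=56.93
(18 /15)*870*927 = 967788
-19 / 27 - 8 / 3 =-91 / 27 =-3.37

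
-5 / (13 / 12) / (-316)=15 / 1027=0.01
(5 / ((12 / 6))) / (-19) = -5 / 38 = -0.13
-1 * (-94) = 94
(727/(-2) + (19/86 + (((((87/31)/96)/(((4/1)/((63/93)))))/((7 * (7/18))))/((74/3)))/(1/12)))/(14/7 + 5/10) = -124417337907/856212560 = -145.31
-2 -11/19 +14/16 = -259/152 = -1.70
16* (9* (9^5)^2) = 502096953744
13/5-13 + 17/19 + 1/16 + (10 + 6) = 6.56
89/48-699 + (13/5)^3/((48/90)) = -797029/1200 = -664.19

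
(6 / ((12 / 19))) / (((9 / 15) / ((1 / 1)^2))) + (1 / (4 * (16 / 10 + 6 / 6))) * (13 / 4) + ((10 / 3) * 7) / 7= 935 / 48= 19.48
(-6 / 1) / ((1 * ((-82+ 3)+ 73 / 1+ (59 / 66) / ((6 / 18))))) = 132 / 73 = 1.81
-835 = -835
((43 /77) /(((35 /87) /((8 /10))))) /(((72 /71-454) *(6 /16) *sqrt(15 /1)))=-1416592 *sqrt(15) /3250372125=-0.00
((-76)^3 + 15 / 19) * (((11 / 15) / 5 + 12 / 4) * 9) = -12431777.96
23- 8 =15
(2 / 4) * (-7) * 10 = -35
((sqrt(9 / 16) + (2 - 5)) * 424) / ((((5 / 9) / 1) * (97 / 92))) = -789912 / 485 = -1628.68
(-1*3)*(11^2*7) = -2541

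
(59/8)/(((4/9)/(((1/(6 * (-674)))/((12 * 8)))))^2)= 0.00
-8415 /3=-2805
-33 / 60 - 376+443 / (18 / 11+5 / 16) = -1023773 / 6860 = -149.24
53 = 53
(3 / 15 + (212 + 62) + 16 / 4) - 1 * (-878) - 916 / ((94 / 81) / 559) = -103417203 / 235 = -440073.20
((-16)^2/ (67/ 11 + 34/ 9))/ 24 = 1056/ 977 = 1.08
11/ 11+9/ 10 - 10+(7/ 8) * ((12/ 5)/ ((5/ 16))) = -69/ 50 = -1.38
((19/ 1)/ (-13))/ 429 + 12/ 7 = 66791/ 39039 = 1.71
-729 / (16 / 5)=-3645 / 16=-227.81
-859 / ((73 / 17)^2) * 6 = -1489506 / 5329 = -279.51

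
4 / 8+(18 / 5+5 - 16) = -69 / 10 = -6.90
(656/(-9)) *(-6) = 1312/3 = 437.33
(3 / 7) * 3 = 9 / 7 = 1.29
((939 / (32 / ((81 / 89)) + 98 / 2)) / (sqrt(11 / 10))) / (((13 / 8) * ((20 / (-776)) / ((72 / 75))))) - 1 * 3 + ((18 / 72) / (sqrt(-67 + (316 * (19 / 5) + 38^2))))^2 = -2833045632 * sqrt(110) / 121853875 - 618667 / 206224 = -246.84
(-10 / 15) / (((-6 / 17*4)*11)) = 17 / 396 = 0.04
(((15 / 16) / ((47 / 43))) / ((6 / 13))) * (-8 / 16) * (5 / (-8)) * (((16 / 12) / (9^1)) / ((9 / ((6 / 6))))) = 13975 / 1461888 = 0.01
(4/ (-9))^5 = -1024/ 59049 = -0.02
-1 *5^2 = -25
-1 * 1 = -1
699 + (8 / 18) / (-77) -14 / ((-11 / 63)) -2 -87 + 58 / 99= 14506 / 21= 690.76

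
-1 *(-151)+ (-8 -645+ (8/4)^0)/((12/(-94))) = 15775/3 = 5258.33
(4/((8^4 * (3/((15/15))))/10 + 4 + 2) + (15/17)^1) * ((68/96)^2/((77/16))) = 0.09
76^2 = 5776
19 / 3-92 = -257 / 3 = -85.67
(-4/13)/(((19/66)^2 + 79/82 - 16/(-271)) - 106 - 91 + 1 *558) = -193598064/227834394905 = -0.00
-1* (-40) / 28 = 10 / 7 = 1.43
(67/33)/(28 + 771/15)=335/13101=0.03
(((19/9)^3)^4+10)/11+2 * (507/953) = 2115130890402624437/2960708830930323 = 714.40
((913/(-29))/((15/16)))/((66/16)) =-10624/1305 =-8.14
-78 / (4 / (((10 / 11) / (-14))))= 1.27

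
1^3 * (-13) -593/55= -1308/55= -23.78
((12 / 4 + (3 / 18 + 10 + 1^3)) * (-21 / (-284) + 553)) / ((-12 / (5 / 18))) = -66756025 / 368064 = -181.37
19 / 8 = 2.38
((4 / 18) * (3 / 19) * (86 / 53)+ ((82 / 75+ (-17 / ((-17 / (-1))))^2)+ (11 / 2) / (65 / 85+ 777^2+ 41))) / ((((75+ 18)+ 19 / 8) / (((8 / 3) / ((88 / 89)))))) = 1481677444164 / 24367877189425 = 0.06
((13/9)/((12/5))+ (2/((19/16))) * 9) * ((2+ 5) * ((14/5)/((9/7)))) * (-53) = -587890681/46170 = -12733.17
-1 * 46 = -46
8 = 8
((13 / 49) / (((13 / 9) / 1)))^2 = 81 / 2401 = 0.03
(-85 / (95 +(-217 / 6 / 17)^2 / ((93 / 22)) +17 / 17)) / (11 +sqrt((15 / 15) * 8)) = -2918322 / 34236401 +530604 * sqrt(2) / 34236401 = -0.06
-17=-17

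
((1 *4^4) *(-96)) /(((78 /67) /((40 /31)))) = -27238.91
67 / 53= 1.26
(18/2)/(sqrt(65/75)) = 9*sqrt(195)/13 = 9.67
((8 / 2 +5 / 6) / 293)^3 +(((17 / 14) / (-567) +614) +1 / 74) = 18144795958898843 / 29551237413768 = 614.01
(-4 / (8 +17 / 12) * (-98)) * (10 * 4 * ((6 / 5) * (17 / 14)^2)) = 2946.27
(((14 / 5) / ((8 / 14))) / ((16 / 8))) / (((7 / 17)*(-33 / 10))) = -119 / 66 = -1.80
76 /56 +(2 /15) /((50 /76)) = 8189 /5250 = 1.56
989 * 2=1978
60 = 60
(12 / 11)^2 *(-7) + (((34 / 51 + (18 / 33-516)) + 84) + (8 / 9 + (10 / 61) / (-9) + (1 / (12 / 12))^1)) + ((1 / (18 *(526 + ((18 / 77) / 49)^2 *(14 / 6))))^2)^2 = -443586454347468911387050927784375680615904687339 / 1014496748162574509929386634433683988470560000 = -437.25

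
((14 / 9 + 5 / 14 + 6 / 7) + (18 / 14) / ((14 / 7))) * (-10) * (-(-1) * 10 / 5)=-4300 / 63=-68.25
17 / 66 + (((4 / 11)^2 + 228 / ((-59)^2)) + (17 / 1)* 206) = 8851426063 / 2527206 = 3502.46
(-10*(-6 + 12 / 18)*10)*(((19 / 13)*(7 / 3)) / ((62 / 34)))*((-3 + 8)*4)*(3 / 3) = 72352000 / 3627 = 19948.17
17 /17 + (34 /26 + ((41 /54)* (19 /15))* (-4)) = -8104 /5265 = -1.54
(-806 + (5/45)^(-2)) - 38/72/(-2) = -52181/72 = -724.74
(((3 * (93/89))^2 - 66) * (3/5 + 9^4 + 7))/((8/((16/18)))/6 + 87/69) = -133645.16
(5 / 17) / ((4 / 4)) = 5 / 17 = 0.29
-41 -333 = -374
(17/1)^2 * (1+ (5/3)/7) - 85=5729/21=272.81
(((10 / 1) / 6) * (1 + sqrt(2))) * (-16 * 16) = -1280 * sqrt(2) / 3 - 1280 / 3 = -1030.06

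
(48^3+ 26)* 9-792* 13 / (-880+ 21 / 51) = 14886813618 / 14953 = 995573.71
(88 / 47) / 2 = 44 / 47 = 0.94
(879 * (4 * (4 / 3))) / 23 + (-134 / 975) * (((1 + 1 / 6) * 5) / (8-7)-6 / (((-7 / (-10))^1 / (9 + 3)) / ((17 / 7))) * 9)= 337560829 / 659295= 512.00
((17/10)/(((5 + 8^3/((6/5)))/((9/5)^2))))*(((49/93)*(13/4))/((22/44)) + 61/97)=20141379/389406500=0.05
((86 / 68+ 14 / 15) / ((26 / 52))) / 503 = 1121 / 128265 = 0.01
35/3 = 11.67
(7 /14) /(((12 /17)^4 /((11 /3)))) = 918731 /124416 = 7.38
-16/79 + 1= 63/79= 0.80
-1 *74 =-74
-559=-559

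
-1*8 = -8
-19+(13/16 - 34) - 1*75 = -2035/16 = -127.19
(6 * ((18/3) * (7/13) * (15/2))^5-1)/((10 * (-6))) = -18608184809957/22277580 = -835287.53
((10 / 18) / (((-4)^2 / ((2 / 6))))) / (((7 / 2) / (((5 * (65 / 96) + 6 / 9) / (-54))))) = -1945 / 7838208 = -0.00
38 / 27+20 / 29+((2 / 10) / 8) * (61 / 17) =1164323 / 532440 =2.19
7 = 7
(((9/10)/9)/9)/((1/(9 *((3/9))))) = 1/30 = 0.03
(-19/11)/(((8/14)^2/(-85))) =449.63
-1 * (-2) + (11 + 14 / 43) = 573 / 43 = 13.33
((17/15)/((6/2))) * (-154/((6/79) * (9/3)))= -103411/405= -255.34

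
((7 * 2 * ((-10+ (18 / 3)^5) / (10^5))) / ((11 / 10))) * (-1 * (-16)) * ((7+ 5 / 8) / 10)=150731 / 12500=12.06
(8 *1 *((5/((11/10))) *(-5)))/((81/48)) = -32000/297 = -107.74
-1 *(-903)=903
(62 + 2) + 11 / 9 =587 / 9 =65.22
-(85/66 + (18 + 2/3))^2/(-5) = 192721/2420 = 79.64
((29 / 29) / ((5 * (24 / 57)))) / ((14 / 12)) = 57 / 140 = 0.41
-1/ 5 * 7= -7/ 5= -1.40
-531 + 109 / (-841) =-446680 / 841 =-531.13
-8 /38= -4 /19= -0.21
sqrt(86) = 9.27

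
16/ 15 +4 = 76/ 15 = 5.07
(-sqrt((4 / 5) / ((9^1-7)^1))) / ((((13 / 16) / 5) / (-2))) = 7.78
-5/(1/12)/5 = -12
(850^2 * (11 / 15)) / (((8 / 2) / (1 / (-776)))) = -397375 / 2328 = -170.69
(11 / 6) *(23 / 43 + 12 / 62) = 10681 / 7998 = 1.34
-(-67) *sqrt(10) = 67 *sqrt(10) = 211.87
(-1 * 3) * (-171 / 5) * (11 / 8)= 5643 / 40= 141.08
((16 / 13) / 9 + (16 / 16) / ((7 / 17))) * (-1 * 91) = -2101 / 9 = -233.44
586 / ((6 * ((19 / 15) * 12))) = 1465 / 228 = 6.43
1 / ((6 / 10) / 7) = 35 / 3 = 11.67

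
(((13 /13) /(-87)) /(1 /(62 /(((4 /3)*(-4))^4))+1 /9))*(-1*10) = 8370 /958363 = 0.01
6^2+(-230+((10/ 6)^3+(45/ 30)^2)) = -20209/ 108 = -187.12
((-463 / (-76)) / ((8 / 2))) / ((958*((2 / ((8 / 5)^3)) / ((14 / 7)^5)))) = 118528 / 1137625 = 0.10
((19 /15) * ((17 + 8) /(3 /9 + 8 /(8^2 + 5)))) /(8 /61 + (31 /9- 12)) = -239913 /28675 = -8.37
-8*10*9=-720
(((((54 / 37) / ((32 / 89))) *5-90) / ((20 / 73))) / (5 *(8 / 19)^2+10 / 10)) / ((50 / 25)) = -72497103 / 1075072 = -67.43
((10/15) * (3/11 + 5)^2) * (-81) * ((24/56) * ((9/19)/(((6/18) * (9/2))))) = -3269808/16093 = -203.18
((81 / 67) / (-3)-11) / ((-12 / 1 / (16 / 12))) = 1.27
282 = 282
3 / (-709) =-3 / 709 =-0.00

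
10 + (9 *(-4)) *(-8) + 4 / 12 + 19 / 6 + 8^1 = 619 / 2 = 309.50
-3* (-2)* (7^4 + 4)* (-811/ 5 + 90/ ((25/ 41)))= -210678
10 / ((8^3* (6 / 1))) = 5 / 1536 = 0.00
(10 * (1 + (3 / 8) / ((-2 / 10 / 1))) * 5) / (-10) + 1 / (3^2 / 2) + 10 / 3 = 571 / 72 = 7.93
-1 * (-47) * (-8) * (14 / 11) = -5264 / 11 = -478.55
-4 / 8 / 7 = -1 / 14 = -0.07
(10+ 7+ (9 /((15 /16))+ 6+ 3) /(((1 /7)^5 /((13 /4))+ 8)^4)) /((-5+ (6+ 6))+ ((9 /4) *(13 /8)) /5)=264552454618266122837569711 /120280880729904835048873272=2.20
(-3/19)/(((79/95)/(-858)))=162.91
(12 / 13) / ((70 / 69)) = 414 / 455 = 0.91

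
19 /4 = 4.75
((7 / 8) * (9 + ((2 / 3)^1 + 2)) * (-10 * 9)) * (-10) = 18375 / 2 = 9187.50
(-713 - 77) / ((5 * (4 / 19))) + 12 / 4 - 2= -1499 / 2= -749.50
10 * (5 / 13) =50 / 13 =3.85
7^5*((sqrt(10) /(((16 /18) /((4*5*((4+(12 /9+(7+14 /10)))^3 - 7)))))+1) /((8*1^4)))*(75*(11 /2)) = 13865775 /16+1611792997507*sqrt(10) /32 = 159280147511.94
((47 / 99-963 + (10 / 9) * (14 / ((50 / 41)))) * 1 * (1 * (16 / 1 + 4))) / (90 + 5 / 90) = -3761088 / 17831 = -210.93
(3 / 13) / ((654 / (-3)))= -3 / 2834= -0.00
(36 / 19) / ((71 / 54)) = 1944 / 1349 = 1.44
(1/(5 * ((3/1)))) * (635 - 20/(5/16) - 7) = 188/5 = 37.60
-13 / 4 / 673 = -13 / 2692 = -0.00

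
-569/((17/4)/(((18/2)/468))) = -569/221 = -2.57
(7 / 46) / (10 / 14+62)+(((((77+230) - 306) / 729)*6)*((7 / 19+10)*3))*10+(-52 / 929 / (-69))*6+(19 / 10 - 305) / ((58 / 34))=-366547602982037 / 2093219116515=-175.11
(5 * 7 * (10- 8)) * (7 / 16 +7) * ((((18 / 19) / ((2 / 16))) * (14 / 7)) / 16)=493.22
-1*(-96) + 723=819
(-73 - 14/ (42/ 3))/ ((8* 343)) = -37/ 1372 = -0.03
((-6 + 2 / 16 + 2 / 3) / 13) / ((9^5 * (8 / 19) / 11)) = -0.00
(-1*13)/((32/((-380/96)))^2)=-117325/589824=-0.20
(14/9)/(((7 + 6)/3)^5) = 378/371293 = 0.00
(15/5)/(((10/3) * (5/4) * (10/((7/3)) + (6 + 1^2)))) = 126/1975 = 0.06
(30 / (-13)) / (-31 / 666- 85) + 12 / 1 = 8855976 / 736333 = 12.03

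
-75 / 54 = -25 / 18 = -1.39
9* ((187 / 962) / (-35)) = -1683 / 33670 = -0.05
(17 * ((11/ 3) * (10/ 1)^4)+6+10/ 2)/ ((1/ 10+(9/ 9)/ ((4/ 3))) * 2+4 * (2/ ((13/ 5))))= 243104290/ 1863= 130490.76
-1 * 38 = -38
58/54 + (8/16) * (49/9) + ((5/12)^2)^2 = 79345/20736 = 3.83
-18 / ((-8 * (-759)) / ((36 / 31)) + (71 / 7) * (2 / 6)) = -0.00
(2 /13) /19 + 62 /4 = 7661 /494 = 15.51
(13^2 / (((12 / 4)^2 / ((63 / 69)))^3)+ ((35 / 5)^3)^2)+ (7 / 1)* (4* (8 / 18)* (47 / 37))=1430198233660 / 12154833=117664.98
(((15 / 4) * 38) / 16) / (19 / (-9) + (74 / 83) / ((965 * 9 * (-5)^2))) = -5136091875 / 1217441632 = -4.22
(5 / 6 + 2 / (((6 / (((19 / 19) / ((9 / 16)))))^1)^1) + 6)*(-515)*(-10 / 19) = 1032575 / 513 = 2012.82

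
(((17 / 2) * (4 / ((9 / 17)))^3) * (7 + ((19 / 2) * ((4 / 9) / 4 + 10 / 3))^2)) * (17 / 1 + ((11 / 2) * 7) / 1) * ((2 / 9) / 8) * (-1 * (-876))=315094494723076 / 59049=5336152936.09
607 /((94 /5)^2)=15175 /8836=1.72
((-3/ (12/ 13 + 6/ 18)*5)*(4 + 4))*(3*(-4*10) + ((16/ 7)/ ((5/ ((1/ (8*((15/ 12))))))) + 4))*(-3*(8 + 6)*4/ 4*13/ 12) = -123456528/ 245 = -503904.20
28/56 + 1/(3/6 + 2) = 9/10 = 0.90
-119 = -119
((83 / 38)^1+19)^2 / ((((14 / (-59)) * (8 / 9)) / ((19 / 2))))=-20212.72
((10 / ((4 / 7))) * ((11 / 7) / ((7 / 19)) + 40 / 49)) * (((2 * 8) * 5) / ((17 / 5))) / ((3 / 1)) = 83000 / 119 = 697.48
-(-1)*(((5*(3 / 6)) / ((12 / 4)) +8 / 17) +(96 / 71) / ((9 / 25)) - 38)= -238553 / 7242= -32.94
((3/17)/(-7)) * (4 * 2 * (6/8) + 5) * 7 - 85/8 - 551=-563.57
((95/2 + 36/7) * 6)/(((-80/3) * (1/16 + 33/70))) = -6633/299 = -22.18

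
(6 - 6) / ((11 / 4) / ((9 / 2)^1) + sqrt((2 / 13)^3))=0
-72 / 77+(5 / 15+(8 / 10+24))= 27949 / 1155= 24.20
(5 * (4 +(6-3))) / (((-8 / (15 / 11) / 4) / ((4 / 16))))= -5.97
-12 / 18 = -2 / 3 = -0.67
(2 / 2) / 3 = 1 / 3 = 0.33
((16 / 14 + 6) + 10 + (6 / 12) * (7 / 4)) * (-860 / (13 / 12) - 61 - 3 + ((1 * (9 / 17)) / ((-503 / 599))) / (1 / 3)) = -96431140009 / 6225128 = -15490.63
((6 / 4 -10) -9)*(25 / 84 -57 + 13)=764.79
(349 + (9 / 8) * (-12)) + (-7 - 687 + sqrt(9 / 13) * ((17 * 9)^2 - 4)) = -717 / 2 + 70215 * sqrt(13) / 13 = 19115.64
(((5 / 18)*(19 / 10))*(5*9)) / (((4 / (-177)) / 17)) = -285855 / 16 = -17865.94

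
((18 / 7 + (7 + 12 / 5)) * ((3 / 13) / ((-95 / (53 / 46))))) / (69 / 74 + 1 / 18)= -22184793 / 654167150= -0.03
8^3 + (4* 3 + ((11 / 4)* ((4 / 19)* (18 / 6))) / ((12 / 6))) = 524.87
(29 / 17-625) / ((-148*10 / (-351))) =-929799 / 6290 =-147.82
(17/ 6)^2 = 289/ 36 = 8.03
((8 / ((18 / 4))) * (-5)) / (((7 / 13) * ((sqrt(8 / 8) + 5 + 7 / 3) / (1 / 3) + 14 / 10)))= -1300 / 2079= -0.63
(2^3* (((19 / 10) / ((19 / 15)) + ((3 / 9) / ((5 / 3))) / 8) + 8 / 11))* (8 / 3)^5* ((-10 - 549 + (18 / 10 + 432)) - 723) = -137718366208 / 66825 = -2060880.90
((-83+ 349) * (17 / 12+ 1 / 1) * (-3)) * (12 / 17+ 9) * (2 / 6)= -212135 / 34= -6239.26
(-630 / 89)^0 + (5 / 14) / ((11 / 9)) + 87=13597 / 154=88.29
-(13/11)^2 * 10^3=-169000/121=-1396.69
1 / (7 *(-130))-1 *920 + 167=-685231 / 910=-753.00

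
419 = 419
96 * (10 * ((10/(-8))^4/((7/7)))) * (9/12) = 28125/16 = 1757.81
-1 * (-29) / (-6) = -29 / 6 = -4.83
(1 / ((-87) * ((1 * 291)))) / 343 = -1 / 8683731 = -0.00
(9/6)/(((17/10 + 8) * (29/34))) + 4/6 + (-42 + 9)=-271331/8439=-32.15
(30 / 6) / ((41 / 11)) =55 / 41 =1.34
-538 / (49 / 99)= -53262 / 49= -1086.98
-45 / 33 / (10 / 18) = -2.45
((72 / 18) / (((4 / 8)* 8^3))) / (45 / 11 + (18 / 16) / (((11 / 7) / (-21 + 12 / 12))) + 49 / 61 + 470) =671 / 19778976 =0.00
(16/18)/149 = 0.01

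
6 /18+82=247 /3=82.33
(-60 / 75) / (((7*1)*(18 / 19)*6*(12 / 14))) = -19 / 810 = -0.02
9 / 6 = 3 / 2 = 1.50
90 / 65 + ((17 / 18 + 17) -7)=2885 / 234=12.33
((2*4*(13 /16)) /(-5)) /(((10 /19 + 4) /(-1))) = 247 /860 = 0.29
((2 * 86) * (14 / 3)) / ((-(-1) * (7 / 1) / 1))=344 / 3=114.67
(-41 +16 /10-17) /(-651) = 94 /1085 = 0.09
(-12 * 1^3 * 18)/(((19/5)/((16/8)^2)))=-4320/19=-227.37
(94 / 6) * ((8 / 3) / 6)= 188 / 27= 6.96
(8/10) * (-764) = -3056/5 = -611.20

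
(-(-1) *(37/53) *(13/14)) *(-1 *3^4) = -38961/742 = -52.51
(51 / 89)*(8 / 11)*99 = 3672 / 89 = 41.26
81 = 81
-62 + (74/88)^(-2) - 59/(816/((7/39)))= -2640111605/43567056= -60.60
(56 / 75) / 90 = 28 / 3375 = 0.01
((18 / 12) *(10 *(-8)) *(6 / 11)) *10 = -7200 / 11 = -654.55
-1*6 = -6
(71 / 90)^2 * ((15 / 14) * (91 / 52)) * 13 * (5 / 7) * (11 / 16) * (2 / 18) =720863 / 870912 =0.83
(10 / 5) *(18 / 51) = 12 / 17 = 0.71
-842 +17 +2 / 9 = -7423 / 9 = -824.78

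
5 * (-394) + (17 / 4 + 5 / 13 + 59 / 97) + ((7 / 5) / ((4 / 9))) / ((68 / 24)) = -841893317 / 428740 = -1963.65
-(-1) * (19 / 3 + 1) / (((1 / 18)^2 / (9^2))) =192456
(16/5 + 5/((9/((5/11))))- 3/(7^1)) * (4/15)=41912/51975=0.81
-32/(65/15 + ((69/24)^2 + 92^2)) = -6144/1627507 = -0.00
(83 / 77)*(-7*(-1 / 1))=7.55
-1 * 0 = 0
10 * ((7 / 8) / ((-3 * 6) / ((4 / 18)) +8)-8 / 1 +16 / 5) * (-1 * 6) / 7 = 42153 / 1022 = 41.25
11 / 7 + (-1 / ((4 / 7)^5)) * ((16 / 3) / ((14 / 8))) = -16279 / 336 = -48.45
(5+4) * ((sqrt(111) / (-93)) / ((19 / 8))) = -24 * sqrt(111) / 589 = -0.43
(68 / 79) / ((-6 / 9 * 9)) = -34 / 237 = -0.14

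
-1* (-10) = 10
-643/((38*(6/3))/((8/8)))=-643/76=-8.46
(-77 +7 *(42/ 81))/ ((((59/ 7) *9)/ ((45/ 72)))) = -69335/ 114696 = -0.60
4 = 4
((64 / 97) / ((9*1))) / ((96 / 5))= 10 / 2619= 0.00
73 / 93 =0.78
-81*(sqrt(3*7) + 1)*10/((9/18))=-9043.77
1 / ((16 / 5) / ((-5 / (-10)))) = 5 / 32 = 0.16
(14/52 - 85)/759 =-2203/19734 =-0.11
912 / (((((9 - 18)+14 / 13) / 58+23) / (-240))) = -165035520 / 17239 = -9573.38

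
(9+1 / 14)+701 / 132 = 14.38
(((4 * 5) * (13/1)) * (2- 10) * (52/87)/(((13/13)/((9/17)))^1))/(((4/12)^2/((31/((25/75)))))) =-271589760/493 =-550892.01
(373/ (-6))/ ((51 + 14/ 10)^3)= -46625/ 107908368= -0.00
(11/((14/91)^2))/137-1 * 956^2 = -500835069/548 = -913932.61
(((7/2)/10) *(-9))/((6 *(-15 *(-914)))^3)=-7/1236954149280000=-0.00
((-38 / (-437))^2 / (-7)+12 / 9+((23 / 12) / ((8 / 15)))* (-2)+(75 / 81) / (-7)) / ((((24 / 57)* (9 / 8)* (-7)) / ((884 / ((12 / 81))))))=40218924785 / 3732624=10774.97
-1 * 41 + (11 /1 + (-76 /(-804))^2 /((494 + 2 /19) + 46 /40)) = -30.00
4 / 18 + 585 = 5267 / 9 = 585.22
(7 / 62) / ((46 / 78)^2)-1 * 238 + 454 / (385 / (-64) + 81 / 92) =-80843008667 / 247920082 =-326.08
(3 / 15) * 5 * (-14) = -14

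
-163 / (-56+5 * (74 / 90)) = 1467 / 467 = 3.14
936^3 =820025856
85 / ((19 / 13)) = 1105 / 19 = 58.16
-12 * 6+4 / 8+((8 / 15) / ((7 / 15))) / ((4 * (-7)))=-71.54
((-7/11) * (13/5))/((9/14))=-1274/495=-2.57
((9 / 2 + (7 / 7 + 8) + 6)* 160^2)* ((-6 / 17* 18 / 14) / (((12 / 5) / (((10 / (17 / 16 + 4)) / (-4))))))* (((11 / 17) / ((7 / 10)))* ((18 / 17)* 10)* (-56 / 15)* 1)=-1703143.26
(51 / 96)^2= 289 / 1024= 0.28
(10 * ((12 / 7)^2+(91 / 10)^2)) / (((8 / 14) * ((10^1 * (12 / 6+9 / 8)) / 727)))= 305462863 / 8750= 34910.04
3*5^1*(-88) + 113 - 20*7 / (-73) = -87971 / 73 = -1205.08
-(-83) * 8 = 664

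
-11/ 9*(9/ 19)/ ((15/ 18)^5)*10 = -171072/ 11875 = -14.41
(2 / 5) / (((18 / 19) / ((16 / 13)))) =304 / 585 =0.52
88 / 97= 0.91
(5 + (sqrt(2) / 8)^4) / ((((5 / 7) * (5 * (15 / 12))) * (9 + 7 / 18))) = 322623 / 2704000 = 0.12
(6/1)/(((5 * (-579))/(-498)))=996/965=1.03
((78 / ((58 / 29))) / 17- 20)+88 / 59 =-16263 / 1003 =-16.21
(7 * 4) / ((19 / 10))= 280 / 19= 14.74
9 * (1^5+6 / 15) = 63 / 5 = 12.60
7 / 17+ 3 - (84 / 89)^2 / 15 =2257106 / 673285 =3.35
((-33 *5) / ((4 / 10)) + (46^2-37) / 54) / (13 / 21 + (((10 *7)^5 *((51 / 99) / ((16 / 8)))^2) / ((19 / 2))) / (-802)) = 21721784238 / 849978070939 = 0.03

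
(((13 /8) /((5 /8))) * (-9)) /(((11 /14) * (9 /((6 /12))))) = -91 /55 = -1.65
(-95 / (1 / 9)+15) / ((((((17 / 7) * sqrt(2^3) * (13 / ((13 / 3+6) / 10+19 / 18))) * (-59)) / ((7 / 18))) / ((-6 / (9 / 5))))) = -322420 * sqrt(2) / 1056159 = -0.43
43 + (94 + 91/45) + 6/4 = 12647/90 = 140.52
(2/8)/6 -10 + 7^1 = -71/24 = -2.96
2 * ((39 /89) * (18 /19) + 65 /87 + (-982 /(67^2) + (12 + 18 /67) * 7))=114678704666 /660408213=173.65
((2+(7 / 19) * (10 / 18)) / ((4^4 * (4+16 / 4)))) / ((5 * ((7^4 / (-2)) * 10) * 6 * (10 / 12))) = -377 / 105106176000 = -0.00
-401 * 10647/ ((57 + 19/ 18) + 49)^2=-372.52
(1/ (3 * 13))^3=1/ 59319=0.00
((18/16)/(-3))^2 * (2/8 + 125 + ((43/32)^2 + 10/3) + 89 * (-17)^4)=68507130369/65536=1045335.85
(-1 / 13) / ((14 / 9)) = -0.05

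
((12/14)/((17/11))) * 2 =132/119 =1.11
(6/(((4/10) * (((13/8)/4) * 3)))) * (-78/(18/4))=-640/3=-213.33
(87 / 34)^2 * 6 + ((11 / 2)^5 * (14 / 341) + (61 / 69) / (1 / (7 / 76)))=46228155541 / 187923984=245.99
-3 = -3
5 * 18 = 90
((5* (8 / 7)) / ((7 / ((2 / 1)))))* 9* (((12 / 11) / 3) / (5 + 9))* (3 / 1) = 4320 / 3773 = 1.14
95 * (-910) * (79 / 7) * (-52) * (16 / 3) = 811740800 / 3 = 270580266.67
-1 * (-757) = 757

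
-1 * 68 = -68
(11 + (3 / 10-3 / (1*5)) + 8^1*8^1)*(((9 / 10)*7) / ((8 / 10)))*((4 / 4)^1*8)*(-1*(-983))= 46260963 / 10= 4626096.30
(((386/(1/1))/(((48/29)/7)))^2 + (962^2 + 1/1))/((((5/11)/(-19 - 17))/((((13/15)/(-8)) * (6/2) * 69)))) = 20405452911987/3200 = 6376704035.00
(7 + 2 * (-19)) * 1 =-31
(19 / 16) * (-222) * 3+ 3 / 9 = -18973 / 24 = -790.54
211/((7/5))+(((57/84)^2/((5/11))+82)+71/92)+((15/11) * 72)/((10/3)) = 261778603/991760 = 263.95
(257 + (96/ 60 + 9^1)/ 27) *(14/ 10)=243236/ 675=360.35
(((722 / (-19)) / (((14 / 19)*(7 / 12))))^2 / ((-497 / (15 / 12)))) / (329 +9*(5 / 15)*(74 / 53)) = -1243262340 / 21072431723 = -0.06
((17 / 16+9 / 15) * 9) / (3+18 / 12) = 133 / 40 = 3.32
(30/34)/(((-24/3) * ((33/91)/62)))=-14105/748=-18.86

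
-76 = -76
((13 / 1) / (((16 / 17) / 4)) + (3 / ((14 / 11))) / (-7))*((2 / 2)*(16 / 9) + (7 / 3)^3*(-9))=-10902919 / 1764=-6180.79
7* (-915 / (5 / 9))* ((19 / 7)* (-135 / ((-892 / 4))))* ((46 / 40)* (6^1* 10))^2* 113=-2272781018115 / 223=-10191843130.56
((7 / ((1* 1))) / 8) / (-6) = -7 / 48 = -0.15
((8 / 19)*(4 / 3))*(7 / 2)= 1.96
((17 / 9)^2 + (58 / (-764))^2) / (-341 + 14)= -42240157 / 3865088988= -0.01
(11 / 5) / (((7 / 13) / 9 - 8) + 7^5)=1287 / 9827450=0.00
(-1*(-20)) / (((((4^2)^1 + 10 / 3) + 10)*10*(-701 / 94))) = -141 / 15422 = -0.01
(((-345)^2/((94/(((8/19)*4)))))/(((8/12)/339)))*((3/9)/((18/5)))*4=358662000/893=401637.18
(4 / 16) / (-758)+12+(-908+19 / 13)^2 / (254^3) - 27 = -3922956460353 / 262401959066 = -14.95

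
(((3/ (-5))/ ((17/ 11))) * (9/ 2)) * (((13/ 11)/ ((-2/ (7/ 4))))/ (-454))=-0.00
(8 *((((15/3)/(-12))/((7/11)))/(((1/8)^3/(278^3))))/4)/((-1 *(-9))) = -302508124160/189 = -1600572085.50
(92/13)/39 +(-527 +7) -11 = -269125/507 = -530.82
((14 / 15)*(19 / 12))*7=931 / 90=10.34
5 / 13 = 0.38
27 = 27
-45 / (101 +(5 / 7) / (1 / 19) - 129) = 315 / 101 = 3.12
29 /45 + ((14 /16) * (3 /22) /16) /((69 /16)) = 117707 /182160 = 0.65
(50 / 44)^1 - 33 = -701 / 22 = -31.86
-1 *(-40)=40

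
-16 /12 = -4 /3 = -1.33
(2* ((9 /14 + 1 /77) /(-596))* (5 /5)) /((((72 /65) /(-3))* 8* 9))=6565 /79301376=0.00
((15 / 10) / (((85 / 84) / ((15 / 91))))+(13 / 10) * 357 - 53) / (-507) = -909071 / 1120470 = -0.81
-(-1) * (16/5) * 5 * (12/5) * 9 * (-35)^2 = 423360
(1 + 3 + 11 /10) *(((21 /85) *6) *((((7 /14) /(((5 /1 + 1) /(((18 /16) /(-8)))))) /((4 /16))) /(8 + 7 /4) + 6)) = 235683 /5200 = 45.32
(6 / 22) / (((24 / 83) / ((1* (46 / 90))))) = 1909 / 3960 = 0.48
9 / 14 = 0.64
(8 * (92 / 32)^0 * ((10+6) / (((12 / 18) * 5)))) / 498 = 32 / 415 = 0.08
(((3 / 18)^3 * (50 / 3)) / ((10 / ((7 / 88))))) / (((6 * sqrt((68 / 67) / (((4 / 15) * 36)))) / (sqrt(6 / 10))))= 7 * sqrt(1139) / 969408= 0.00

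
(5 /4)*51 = 255 /4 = 63.75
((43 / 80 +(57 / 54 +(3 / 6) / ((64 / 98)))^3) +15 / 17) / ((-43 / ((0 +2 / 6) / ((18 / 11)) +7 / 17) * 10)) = -13693452500653 / 1282411808686080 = -0.01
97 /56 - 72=-3935 /56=-70.27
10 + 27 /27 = 11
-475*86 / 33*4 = -4951.52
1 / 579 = 0.00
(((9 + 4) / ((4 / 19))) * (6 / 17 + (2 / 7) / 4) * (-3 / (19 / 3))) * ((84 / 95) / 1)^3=-125071128 / 14575375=-8.58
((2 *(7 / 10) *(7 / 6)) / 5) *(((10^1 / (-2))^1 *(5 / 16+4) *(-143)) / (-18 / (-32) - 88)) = -161161 / 13990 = -11.52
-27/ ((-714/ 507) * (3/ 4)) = 3042/ 119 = 25.56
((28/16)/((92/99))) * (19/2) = 17.89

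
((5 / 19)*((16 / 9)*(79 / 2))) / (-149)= -3160 / 25479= -0.12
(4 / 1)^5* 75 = 76800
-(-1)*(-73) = -73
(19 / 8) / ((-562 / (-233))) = 4427 / 4496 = 0.98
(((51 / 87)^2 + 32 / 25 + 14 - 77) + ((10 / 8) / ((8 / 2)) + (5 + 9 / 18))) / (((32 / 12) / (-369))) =20691693081 / 2691200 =7688.65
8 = 8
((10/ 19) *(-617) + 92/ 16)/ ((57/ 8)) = -16162/ 361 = -44.77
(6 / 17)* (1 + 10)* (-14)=-924 / 17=-54.35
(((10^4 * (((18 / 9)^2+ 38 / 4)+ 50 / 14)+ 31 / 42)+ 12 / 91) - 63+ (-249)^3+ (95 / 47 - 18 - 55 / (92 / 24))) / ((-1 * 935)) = 1802270102911 / 110372262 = 16329.01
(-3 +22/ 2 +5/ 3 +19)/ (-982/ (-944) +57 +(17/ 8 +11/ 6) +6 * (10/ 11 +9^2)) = 0.05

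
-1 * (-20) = 20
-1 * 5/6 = -0.83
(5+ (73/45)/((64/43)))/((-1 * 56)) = -17539/161280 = -0.11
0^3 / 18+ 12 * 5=60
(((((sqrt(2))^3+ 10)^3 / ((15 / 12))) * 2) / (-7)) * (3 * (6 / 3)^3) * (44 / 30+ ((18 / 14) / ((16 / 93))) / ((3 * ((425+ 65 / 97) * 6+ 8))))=-151961843512 / 15221605-53921944472 * sqrt(2) / 10872575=-16997.01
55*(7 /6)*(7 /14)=385 /12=32.08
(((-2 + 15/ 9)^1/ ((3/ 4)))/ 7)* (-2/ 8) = 1/ 63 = 0.02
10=10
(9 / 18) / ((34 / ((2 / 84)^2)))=1 / 119952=0.00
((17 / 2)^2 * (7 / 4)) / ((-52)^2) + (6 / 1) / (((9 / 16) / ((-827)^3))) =-783056640624715 / 129792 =-6033165685.29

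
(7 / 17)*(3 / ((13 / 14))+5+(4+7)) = 1750 / 221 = 7.92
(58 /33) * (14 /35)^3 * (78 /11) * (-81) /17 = -977184 /257125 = -3.80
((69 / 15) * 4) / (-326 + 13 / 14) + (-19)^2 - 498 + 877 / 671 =-2072706998 / 15268605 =-135.75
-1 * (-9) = 9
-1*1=-1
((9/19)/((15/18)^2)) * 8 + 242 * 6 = 692292/475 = 1457.46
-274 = -274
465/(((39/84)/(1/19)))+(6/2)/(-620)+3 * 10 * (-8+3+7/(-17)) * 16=-6625444197/2603380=-2544.94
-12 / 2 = -6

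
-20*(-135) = 2700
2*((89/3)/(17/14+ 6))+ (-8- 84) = -25384/303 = -83.78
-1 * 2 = -2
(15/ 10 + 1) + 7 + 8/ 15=301/ 30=10.03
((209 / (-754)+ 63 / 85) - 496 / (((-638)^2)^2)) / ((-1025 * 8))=-258987037383 / 4577043095482000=-0.00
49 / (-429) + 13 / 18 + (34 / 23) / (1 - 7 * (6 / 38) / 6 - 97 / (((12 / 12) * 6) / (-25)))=104487124 / 170827371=0.61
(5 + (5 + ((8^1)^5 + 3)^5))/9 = 12598742950803225324287/3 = 4199580983601075108095.67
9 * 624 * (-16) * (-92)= 8266752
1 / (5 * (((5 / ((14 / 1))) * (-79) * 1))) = -14 / 1975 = -0.01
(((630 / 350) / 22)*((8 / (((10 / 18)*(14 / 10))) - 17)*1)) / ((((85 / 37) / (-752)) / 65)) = 76502088 / 6545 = 11688.63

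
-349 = -349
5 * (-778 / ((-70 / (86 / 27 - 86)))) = -869804 / 189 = -4602.14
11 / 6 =1.83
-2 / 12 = -1 / 6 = -0.17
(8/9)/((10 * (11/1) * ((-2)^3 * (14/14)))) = -1/990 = -0.00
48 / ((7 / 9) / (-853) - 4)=-368496 / 30715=-12.00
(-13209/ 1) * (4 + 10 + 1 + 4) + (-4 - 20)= -250995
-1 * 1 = -1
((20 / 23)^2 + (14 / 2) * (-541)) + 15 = -1994988 / 529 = -3771.24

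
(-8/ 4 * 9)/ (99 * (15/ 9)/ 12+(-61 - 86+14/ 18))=648/ 4769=0.14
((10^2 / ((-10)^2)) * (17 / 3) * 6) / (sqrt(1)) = 34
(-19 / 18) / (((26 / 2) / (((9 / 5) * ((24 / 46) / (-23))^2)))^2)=-1772928 / 330863912812225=-0.00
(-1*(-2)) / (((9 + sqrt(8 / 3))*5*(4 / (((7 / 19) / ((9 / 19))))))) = 21 / 2350 - 7*sqrt(6) / 10575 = 0.01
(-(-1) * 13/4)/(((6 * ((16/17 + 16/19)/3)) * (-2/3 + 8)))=0.12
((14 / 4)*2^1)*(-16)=-112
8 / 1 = 8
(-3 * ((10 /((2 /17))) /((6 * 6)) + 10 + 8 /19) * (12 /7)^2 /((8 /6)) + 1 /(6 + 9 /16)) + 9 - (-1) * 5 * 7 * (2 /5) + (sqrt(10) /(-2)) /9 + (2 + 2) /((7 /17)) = -103046 /1995 - sqrt(10) /18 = -51.83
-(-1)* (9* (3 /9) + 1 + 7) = 11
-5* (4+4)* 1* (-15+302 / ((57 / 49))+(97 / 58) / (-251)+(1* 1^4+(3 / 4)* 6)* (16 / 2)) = -4789762580 / 414903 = -11544.29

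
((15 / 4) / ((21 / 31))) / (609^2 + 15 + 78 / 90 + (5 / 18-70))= 6975 / 467242202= 0.00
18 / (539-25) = 9 / 257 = 0.04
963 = 963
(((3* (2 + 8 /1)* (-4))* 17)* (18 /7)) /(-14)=18360 /49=374.69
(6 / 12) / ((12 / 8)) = 1 / 3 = 0.33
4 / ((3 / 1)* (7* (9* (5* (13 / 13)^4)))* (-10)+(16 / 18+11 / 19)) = -0.00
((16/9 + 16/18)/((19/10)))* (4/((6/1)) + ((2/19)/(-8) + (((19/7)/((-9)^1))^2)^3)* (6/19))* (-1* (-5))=1994520112278200/428848701651531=4.65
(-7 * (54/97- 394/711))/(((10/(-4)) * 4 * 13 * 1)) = 616/4482855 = 0.00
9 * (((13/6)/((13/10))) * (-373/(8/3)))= -16785/8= -2098.12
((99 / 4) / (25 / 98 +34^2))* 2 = 1617 / 37771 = 0.04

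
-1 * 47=-47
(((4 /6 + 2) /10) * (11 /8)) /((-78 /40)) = -22 /117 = -0.19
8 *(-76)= -608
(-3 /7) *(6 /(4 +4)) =-0.32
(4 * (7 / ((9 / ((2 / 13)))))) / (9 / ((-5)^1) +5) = 35 / 234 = 0.15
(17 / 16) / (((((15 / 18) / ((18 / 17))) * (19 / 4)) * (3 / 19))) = 1.80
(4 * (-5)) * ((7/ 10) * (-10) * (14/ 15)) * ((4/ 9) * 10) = 15680/ 27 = 580.74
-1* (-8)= 8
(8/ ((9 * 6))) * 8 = 32/ 27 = 1.19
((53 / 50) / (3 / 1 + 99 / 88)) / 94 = 106 / 38775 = 0.00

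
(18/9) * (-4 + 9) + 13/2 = 33/2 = 16.50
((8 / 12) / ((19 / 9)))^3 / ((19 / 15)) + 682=88882162 / 130321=682.02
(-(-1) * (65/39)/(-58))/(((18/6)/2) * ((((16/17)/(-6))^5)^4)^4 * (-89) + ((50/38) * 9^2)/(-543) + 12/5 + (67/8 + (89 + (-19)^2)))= -1541003958112555905769697838294133677635251347194313816505562139418970426389812914990438859394346195294429124192404741529549990101398187327100/24699426450784841971518027063871817060904758206861844301546838793754308156588881577754213639656568590407511172749952590615085782155993595973312007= -0.00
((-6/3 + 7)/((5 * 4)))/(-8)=-0.03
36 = 36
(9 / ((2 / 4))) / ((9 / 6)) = 12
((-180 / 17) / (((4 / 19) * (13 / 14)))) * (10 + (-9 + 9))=-119700 / 221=-541.63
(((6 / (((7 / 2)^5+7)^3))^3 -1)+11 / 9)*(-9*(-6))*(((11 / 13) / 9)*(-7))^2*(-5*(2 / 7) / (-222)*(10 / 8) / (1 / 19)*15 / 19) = 7503267852702135720375152301103221390625 / 11964904036264975450354644205693016576901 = 0.63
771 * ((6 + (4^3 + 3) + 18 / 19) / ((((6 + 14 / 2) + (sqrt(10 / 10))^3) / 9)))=9749295 / 266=36651.48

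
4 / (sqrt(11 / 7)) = 3.19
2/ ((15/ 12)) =8/ 5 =1.60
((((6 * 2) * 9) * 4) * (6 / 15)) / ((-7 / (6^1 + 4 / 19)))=-101952 / 665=-153.31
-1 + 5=4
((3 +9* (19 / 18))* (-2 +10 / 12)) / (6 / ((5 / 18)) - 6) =-875 / 936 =-0.93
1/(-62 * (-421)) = 1/26102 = 0.00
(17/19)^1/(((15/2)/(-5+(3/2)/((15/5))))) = -51/95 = -0.54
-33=-33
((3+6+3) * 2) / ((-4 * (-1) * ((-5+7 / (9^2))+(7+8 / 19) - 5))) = -4617 / 1918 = -2.41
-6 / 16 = -3 / 8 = -0.38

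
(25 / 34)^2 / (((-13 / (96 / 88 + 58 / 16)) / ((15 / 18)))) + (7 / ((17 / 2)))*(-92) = -602473451 / 7934784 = -75.93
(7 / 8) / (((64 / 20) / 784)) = 1715 / 8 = 214.38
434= 434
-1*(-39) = 39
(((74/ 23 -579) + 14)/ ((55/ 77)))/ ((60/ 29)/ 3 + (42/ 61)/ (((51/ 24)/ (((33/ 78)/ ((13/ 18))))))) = -459682134639/ 514017340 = -894.29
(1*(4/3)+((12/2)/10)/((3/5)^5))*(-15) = -3665/27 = -135.74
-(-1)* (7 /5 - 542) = -2703 /5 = -540.60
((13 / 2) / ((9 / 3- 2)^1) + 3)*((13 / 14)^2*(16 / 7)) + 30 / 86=19.07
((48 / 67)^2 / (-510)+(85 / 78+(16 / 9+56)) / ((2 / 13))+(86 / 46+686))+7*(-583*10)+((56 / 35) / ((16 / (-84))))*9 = -39815.09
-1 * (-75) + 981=1056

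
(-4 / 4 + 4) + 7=10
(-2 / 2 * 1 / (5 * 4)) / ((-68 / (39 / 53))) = 39 / 72080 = 0.00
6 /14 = 3 /7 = 0.43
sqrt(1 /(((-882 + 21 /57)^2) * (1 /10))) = 19 * sqrt(10) /16751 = 0.00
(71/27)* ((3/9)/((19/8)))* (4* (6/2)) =2272/513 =4.43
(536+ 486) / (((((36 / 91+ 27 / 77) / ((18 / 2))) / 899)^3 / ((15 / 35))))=319194513723251328162 / 571787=558240242823378.86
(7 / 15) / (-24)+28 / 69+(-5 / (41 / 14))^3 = -2619561721 / 570665880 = -4.59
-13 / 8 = -1.62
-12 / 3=-4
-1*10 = -10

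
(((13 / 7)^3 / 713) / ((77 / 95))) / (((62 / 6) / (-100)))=-62614500 / 583762333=-0.11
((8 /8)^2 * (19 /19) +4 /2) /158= 3 /158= 0.02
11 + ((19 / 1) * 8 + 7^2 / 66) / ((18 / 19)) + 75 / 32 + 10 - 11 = 1649627 / 9504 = 173.57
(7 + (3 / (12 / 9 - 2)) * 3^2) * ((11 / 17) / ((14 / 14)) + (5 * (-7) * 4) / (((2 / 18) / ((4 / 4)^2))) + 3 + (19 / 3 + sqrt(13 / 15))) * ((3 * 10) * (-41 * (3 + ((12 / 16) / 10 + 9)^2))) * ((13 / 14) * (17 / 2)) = -310914618901809 / 8960 + 82909264503 * sqrt(195) / 44800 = -34674449322.27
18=18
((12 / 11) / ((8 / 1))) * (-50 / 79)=-75 / 869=-0.09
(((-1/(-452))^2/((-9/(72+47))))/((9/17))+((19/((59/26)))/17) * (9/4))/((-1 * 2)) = -18391766507/33196539744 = -0.55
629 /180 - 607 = -108631 /180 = -603.51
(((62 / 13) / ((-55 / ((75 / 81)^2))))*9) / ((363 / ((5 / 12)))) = -0.00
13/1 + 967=980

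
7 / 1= 7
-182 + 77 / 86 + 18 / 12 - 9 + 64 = -5358 / 43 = -124.60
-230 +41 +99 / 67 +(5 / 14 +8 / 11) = -1923667 / 10318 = -186.44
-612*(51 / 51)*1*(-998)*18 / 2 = 5496984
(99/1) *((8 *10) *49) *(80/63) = 492800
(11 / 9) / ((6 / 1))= 11 / 54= 0.20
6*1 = 6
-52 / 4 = -13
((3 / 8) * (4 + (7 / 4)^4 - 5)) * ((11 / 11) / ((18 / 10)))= 3575 / 2048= 1.75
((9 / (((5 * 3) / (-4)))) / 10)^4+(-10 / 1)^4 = 3906251296 / 390625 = 10000.00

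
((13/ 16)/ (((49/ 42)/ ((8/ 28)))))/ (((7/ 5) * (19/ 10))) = 975/ 13034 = 0.07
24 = 24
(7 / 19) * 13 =91 / 19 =4.79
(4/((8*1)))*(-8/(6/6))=-4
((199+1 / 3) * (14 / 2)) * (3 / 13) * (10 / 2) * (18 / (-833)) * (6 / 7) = -24840 / 833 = -29.82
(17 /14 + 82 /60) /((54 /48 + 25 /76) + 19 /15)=41192 /43421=0.95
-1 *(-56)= 56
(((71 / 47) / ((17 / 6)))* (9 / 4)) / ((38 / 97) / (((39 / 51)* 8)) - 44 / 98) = -236899026 / 76017659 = -3.12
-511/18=-28.39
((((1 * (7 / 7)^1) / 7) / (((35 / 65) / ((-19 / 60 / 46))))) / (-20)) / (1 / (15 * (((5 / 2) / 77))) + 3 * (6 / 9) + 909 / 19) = 4693 / 2666968864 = 0.00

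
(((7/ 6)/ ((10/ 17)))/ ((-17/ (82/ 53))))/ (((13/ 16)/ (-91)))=16072/ 795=20.22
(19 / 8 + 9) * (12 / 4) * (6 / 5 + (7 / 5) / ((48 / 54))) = 30303 / 320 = 94.70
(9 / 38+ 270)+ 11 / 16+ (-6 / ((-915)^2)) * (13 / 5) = 114924472471 / 424194000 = 270.92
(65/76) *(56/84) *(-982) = -31915/57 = -559.91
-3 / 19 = -0.16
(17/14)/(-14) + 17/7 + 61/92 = 3.00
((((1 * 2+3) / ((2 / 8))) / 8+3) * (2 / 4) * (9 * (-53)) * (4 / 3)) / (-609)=583 / 203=2.87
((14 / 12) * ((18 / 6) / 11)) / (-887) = -7 / 19514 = -0.00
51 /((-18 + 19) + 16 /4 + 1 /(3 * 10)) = 1530 /151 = 10.13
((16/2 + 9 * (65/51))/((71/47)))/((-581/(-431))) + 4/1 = 9510135/701267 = 13.56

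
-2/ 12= -1/ 6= -0.17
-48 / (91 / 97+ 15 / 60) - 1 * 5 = -20929 / 461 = -45.40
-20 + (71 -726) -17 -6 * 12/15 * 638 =-18772/5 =-3754.40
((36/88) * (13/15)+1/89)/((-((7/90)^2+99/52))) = -18853965/98444324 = -0.19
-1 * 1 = -1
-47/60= -0.78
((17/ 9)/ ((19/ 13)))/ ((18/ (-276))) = -10166/ 513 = -19.82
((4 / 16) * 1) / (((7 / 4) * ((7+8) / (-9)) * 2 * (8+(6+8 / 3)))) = -9 / 3500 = -0.00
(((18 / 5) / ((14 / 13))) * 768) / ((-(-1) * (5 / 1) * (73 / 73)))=89856 / 175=513.46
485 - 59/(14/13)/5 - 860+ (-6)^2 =-24497/70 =-349.96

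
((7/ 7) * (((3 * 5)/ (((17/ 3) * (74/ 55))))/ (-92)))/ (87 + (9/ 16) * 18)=-825/ 3746953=-0.00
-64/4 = -16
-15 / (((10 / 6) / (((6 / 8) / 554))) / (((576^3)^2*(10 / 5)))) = -246512345193381888 / 277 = -889936264236035.70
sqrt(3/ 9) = sqrt(3)/ 3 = 0.58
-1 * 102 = -102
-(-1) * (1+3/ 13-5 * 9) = -43.77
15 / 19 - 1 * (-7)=7.79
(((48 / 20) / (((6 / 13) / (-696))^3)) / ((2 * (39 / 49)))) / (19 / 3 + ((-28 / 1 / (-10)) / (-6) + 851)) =-77554678656 / 12853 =-6033974.84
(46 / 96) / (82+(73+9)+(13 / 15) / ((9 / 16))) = 1035 / 357568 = 0.00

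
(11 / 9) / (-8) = -11 / 72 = -0.15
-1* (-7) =7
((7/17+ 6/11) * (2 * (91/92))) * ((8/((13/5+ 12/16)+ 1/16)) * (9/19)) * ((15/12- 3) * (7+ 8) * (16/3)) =-294.39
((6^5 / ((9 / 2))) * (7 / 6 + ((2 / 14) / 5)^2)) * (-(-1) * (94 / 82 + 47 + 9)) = 5790321504 / 50225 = 115287.64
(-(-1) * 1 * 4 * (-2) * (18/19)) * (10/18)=-80/19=-4.21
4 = 4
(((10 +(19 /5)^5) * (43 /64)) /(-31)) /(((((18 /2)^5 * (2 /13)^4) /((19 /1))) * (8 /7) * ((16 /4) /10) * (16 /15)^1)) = -136517095266097 /6664716288000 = -20.48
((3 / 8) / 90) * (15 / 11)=1 / 176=0.01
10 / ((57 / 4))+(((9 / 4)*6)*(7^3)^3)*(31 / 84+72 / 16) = 1209553251737 / 456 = 2652529060.83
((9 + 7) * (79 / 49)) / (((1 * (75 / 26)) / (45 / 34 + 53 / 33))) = 54011984 / 2061675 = 26.20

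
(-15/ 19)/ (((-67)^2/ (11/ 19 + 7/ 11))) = -0.00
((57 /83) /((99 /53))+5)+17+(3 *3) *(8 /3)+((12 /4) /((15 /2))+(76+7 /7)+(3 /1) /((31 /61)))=55051123 /424545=129.67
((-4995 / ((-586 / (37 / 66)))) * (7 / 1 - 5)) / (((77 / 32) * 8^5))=61605 / 508254208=0.00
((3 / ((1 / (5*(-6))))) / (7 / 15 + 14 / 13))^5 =-1664890227109687500000 / 2470770901501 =-673834318.71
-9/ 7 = -1.29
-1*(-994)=994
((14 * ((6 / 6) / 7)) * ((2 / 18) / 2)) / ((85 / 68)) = 4 / 45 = 0.09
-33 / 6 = -11 / 2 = -5.50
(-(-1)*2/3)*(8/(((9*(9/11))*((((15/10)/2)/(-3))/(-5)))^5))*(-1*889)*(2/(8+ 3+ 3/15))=-125141.33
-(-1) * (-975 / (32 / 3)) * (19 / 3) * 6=-55575 / 16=-3473.44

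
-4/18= -0.22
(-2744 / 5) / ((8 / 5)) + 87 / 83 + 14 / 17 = -481332 / 1411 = -341.13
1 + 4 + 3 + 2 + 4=14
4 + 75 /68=347 /68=5.10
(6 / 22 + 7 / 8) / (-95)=-101 / 8360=-0.01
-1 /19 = -0.05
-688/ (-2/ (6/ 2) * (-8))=-129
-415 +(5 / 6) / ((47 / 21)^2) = -414.83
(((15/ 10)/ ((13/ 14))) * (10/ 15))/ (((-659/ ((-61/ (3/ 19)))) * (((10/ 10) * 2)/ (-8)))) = -64904/ 25701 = -2.53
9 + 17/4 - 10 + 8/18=133/36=3.69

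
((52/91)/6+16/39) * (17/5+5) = 276/65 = 4.25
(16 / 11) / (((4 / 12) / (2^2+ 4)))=384 / 11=34.91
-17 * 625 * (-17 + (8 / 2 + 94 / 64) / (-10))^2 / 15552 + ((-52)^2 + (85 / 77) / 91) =1113053257692521 / 446352850944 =2493.66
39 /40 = 0.98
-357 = -357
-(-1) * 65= 65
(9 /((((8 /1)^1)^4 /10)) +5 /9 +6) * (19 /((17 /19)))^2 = 15799727077 /5326848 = 2966.06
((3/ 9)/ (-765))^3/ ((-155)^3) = 1/ 45013539546703125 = 0.00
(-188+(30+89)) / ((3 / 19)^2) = -8303 / 3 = -2767.67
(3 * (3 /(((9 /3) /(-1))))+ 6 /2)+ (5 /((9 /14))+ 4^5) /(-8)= -4643 /36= -128.97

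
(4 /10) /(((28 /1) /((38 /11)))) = 19 /385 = 0.05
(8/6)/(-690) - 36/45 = -166/207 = -0.80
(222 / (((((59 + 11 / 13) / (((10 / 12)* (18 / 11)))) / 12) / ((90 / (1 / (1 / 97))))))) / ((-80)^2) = 116883 / 13282016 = 0.01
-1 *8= -8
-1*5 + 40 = 35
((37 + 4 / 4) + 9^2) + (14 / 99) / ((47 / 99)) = 5607 / 47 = 119.30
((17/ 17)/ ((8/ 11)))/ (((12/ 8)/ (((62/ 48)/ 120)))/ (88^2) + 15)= 41261/ 450660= 0.09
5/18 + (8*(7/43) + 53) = 42245/774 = 54.58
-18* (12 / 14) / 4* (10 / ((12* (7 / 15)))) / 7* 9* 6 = -53.13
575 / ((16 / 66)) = 2371.88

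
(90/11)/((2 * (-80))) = -9/176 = -0.05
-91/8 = -11.38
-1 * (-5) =5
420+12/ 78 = 5462/ 13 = 420.15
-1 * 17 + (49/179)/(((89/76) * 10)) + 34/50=-6490538/398275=-16.30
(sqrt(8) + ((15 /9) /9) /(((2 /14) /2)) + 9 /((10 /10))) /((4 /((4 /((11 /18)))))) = 36 * sqrt(2) /11 + 626 /33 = 23.60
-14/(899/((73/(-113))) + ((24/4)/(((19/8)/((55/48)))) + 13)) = 19418/1908107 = 0.01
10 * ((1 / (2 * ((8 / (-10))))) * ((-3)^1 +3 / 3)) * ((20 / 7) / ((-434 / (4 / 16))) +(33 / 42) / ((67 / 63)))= 9.21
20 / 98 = 0.20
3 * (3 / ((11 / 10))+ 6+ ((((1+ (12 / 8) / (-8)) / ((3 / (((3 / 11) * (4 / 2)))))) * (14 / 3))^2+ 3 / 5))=853997 / 29040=29.41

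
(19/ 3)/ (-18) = -0.35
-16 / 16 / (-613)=1 / 613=0.00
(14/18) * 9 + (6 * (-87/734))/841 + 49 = 595999/10643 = 56.00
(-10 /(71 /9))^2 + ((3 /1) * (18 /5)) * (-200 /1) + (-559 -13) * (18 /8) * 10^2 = -659657160 /5041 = -130858.39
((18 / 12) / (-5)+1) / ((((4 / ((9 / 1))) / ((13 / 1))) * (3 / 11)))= 3003 / 40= 75.08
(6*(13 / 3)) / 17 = 26 / 17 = 1.53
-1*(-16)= 16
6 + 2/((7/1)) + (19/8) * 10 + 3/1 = 925/28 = 33.04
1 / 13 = 0.08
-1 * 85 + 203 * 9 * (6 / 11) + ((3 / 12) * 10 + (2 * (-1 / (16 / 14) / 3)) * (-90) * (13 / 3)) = 12557 / 11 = 1141.55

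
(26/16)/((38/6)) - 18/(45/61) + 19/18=-157921/6840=-23.09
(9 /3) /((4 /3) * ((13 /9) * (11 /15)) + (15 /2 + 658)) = 2430 /540199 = 0.00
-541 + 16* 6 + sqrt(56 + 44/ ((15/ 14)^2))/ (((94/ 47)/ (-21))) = -445 - 7* sqrt(5306)/ 5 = -546.98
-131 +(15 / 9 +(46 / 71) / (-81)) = -743842 / 5751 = -129.34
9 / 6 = 3 / 2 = 1.50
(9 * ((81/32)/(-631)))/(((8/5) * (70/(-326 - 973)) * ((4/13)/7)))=12310623/1292288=9.53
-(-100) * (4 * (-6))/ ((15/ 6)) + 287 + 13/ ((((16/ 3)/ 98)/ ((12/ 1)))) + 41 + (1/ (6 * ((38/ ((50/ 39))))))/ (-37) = 2234.50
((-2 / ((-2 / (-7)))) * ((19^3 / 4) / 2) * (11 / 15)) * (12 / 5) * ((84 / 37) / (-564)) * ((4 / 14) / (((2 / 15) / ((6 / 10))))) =4753287 / 86950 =54.67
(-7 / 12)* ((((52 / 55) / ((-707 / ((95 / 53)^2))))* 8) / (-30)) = -18772 / 28087191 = -0.00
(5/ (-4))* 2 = -5/ 2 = -2.50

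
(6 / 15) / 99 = 2 / 495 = 0.00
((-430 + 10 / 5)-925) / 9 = -451 / 3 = -150.33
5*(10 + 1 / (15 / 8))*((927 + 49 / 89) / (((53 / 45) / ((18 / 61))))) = 12239.19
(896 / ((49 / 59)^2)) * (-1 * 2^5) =-14258176 / 343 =-41569.03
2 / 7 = 0.29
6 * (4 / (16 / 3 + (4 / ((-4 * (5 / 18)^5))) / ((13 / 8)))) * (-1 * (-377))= -137840625 / 5587454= -24.67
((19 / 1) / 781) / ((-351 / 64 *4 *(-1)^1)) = 0.00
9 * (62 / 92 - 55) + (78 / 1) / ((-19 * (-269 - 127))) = -7050779 / 14421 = -488.92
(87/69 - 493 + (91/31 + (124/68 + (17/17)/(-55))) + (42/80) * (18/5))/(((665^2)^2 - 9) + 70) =-6467997461/2607460377791506600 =-0.00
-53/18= -2.94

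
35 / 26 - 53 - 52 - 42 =-3787 / 26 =-145.65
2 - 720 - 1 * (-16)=-702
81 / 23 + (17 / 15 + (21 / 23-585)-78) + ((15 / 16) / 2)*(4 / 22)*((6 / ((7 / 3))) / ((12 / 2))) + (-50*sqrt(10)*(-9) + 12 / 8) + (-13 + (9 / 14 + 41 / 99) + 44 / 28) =-849570289 / 1275120 + 450*sqrt(10) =756.76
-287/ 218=-1.32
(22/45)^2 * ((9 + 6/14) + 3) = 14036/4725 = 2.97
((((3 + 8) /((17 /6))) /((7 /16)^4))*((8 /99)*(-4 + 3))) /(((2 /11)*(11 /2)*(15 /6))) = -3.43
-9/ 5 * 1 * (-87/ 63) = 2.49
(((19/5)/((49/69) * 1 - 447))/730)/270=-437/10115829000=-0.00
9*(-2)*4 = -72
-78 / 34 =-39 / 17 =-2.29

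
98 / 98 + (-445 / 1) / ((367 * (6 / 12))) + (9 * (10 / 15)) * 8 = 46.57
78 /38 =2.05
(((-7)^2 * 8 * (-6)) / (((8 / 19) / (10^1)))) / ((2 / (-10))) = 279300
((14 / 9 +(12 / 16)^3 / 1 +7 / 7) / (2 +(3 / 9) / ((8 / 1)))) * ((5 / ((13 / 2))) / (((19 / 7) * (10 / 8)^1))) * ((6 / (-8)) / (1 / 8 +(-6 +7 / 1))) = -490 / 2223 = -0.22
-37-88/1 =-125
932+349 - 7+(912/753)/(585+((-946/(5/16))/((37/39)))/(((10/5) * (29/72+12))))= 1274.00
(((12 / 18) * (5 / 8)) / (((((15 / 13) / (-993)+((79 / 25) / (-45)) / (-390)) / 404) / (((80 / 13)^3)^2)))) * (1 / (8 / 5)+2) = -1294020403200000000000 / 52946753093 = -24440033195.75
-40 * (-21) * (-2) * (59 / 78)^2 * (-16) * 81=210530880 / 169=1245744.85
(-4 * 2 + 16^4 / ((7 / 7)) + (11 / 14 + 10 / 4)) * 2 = 917438 / 7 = 131062.57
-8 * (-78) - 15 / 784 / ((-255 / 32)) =519794 / 833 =624.00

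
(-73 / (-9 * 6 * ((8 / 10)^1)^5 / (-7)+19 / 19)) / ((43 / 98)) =-47.16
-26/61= -0.43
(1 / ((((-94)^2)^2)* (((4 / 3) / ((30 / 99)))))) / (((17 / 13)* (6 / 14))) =455 / 87600033312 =0.00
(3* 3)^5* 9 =531441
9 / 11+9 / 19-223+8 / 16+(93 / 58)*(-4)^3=-3925453 / 12122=-323.83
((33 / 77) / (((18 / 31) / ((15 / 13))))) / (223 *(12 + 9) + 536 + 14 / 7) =155 / 950222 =0.00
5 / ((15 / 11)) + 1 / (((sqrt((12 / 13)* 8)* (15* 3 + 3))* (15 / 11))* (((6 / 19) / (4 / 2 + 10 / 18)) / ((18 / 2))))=4807* sqrt(78) / 103680 + 11 / 3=4.08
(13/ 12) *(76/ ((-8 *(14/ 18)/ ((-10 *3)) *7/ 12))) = 33345/ 49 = 680.51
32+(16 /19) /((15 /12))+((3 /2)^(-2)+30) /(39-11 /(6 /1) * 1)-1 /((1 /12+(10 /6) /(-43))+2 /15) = 90341336 /3241305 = 27.87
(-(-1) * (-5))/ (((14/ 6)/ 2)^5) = -38880/ 16807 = -2.31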